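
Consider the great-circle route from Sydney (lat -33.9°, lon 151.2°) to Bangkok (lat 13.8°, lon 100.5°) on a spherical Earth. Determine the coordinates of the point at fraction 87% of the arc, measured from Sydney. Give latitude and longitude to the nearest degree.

≈ lat 7°, lon 107°

Write both endpoints as unit vectors p₁, p₂ with components (cos φ cos λ, cos φ sin λ, sin φ).
The central angle between the endpoints is δ = arccos(p₁·p₂) ≈ 1.184 rad (67.8°).
Interpolate at f = 0.87 with slerp weights a = sin((1−f)δ)/sin δ ≈ 0.166, b = sin(fδ)/sin δ ≈ 0.926.
p = a·p₁ + b·p₂ ≈ (-0.284, 0.950, 0.128); φ = arcsin(p_z) ≈ 7.38°, λ = atan2(p_y, p_x) ≈ 106.65°.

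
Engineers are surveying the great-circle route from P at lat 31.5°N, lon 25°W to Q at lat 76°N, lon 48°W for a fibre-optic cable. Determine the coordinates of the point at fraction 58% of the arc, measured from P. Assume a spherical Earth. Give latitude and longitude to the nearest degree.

≈ lat 58°N, lon 31°W

Convert each endpoint to a unit vector on the sphere (x = cos φ cos λ, y = cos φ sin λ, z = sin φ).
The central angle between the endpoints is δ = arccos(p₁·p₂) ≈ 0.800 rad (45.8°).
Interpolate at f = 0.58 with slerp weights a = sin((1−f)δ)/sin δ ≈ 0.460, b = sin(fδ)/sin δ ≈ 0.624.
p = a·p₁ + b·p₂ ≈ (0.456, -0.278, 0.845); φ = arcsin(p_z) ≈ 57.72°, λ = atan2(p_y, p_x) ≈ -31.34°.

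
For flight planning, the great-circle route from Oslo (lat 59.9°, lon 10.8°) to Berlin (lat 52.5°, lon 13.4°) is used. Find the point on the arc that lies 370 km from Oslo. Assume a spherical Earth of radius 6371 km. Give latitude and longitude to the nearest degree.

Write both endpoints as unit vectors p₁, p₂ with components (cos φ cos λ, cos φ sin λ, sin φ).
The central angle between the endpoints is δ = arccos(p₁·p₂) ≈ 0.132 rad (7.5°). The total great-circle distance is δ·R ≈ 0.132 × 6371 ≈ 838 km, so the target fraction is f = 370/838 ≈ 0.441.
Interpolate at f ≈ 0.441 with slerp weights a = sin((1−f)δ)/sin δ ≈ 0.560, b = sin(fδ)/sin δ ≈ 0.442.
p = a·p₁ + b·p₂ ≈ (0.538, 0.115, 0.835); φ = arcsin(p_z) ≈ 56.64°, λ = atan2(p_y, p_x) ≈ 12.07°.

≈ lat 57°, lon 12°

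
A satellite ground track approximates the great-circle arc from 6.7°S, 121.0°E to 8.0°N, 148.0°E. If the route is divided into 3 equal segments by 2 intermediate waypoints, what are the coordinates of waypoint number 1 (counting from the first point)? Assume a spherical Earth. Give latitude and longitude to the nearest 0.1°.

From cos δ = sin φ₁ sin φ₂ + cos φ₁ cos φ₂ cos Δλ, the central angle is δ ≈ 0.535 rad (30.7°).
Interpolate at f = 1/3 with slerp weights a = sin((1−f)δ)/sin δ ≈ 0.685, b = sin(fδ)/sin δ ≈ 0.348.
p = a·p₁ + b·p₂ ≈ (-0.643, 0.766, -0.031); φ = arcsin(p_z) ≈ -1.80°, λ = atan2(p_y, p_x) ≈ 130.00°.

≈ 1.8°S, 130.0°E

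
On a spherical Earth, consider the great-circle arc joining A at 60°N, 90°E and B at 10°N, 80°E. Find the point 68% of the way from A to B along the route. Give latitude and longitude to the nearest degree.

The haversine formula gives a central angle δ ≈ 0.882 rad (50.6°) between the endpoints.
Interpolate at f = 0.68 with slerp weights a = sin((1−f)δ)/sin δ ≈ 0.361, b = sin(fδ)/sin δ ≈ 0.731.
p = a·p₁ + b·p₂ ≈ (0.125, 0.890, 0.439); φ = arcsin(p_z) ≈ 26.07°, λ = atan2(p_y, p_x) ≈ 82.00°.

≈ 26°N, 82°E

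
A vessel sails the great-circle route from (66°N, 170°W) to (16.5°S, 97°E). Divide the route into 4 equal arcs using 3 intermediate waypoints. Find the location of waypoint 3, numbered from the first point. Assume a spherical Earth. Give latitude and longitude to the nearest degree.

The haversine formula gives a central angle δ ≈ 1.854 rad (106.3°) between the endpoints.
Interpolate at f = 3/4 with slerp weights a = sin((1−f)δ)/sin δ ≈ 0.466, b = sin(fδ)/sin δ ≈ 1.025.
p = a·p₁ + b·p₂ ≈ (-0.306, 0.942, 0.134); φ = arcsin(p_z) ≈ 7.73°, λ = atan2(p_y, p_x) ≈ 108.01°.

≈ (8°N, 108°E)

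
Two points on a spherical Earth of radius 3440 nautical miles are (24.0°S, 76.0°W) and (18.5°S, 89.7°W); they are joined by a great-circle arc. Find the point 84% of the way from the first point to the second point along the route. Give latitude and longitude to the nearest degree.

≈ (19°S, 88°W)

The haversine formula gives a central angle δ ≈ 0.242 rad (13.9°) between the endpoints.
Interpolate at f = 0.84 with slerp weights a = sin((1−f)δ)/sin δ ≈ 0.162, b = sin(fδ)/sin δ ≈ 0.842.
p = a·p₁ + b·p₂ ≈ (0.040, -0.942, -0.333); φ = arcsin(p_z) ≈ -19.45°, λ = atan2(p_y, p_x) ≈ -87.58°.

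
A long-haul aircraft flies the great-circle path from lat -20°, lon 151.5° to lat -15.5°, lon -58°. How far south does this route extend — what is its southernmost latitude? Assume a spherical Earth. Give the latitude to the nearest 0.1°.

The great circle lies in the plane with unit normal n̂ = (p₁ × p₂)/|p₁ × p₂|.
Here n̂_z ≈ +0.622; the vertex latitude is φ_max = arccos|n̂_z| ≈ 51.6°.
Check via Clairaut: cos φ_max = |cos φ₁| · sin C = cos(20.0°)·sin(138.6°) ≈ 0.622, again giving ≈ 51.6°.

≈ -51.6°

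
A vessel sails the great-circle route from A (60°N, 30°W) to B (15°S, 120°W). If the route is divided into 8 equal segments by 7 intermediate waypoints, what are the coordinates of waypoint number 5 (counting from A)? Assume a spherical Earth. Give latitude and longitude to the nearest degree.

The haversine formula gives a central angle δ ≈ 1.797 rad (103.0°) between the endpoints.
Interpolate at f = 5/8 with slerp weights a = sin((1−f)δ)/sin δ ≈ 0.640, b = sin(fδ)/sin δ ≈ 0.925.
p = a·p₁ + b·p₂ ≈ (-0.169, -0.934, 0.315); φ = arcsin(p_z) ≈ 18.37°, λ = atan2(p_y, p_x) ≈ -100.29°.

≈ (18°N, 100°W)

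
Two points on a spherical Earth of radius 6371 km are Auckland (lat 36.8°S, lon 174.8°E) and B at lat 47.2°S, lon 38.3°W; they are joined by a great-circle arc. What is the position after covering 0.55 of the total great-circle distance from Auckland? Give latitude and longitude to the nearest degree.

Convert each endpoint to a unit vector on the sphere (x = cos φ cos λ, y = cos φ sin λ, z = sin φ).
The central angle between the endpoints is δ = arccos(p₁·p₂) ≈ 1.587 rad (90.9°).
Interpolate at f = 0.55 with slerp weights a = sin((1−f)δ)/sin δ ≈ 0.655, b = sin(fδ)/sin δ ≈ 0.766.
p = a·p₁ + b·p₂ ≈ (-0.114, -0.275, -0.955); φ = arcsin(p_z) ≈ -72.68°, λ = atan2(p_y, p_x) ≈ -112.47°.

≈ lat 73°S, lon 112°W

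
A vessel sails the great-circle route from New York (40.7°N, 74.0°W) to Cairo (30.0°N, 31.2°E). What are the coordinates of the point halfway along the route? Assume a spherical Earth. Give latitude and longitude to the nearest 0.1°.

≈ 49.3°N, 16.4°W

The haversine formula gives a central angle δ ≈ 1.416 rad (81.1°) between the endpoints.
Interpolate at f = 1/2 with slerp weights a = sin((1−f)δ)/sin δ ≈ 0.658, b = sin(fδ)/sin δ ≈ 0.658.
p = a·p₁ + b·p₂ ≈ (0.625, -0.184, 0.758); φ = arcsin(p_z) ≈ 49.32°, λ = atan2(p_y, p_x) ≈ -16.43°.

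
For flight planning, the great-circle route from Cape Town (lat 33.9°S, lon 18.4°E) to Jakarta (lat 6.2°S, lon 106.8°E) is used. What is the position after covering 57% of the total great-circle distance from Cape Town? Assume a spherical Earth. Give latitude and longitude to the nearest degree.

≈ lat 25°S, lon 74°E

Write both endpoints as unit vectors p₁, p₂ with components (cos φ cos λ, cos φ sin λ, sin φ).
The central angle between the endpoints is δ = arccos(p₁·p₂) ≈ 1.487 rad (85.2°).
Interpolate at f = 0.57 with slerp weights a = sin((1−f)δ)/sin δ ≈ 0.599, b = sin(fδ)/sin δ ≈ 0.752.
p = a·p₁ + b·p₂ ≈ (0.256, 0.873, -0.415); φ = arcsin(p_z) ≈ -24.54°, λ = atan2(p_y, p_x) ≈ 73.69°.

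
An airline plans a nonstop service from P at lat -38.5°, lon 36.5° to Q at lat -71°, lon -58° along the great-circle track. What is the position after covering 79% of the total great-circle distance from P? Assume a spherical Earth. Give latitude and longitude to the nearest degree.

≈ lat -71°, lon -22°

From cos δ = sin φ₁ sin φ₂ + cos φ₁ cos φ₂ cos Δλ, the central angle is δ ≈ 0.966 rad (55.3°).
Interpolate at f = 0.79 with slerp weights a = sin((1−f)δ)/sin δ ≈ 0.245, b = sin(fδ)/sin δ ≈ 0.840.
p = a·p₁ + b·p₂ ≈ (0.299, -0.118, -0.947); φ = arcsin(p_z) ≈ -71.25°, λ = atan2(p_y, p_x) ≈ -21.53°.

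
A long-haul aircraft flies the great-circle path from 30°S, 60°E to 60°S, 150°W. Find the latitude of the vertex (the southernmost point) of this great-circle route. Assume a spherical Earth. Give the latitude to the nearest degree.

≈ 77°S

The great circle lies in the plane with unit normal n̂ = (p₁ × p₂)/|p₁ × p₂|.
Here n̂_z ≈ +0.217; the vertex latitude is φ_max = arccos|n̂_z| ≈ 77.5°.
Check via Clairaut: cos φ_max = |cos φ₁| · sin C = cos(30.0°)·sin(165.5°) ≈ 0.217, again giving ≈ 77.5°.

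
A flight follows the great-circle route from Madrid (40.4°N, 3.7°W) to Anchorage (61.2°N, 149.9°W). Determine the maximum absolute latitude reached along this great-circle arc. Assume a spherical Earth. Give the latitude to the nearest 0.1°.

The great circle lies in the plane with unit normal n̂ = (p₁ × p₂)/|p₁ × p₂|.
Here n̂_z ≈ -0.212; the vertex latitude is φ_max = arccos|n̂_z| ≈ 77.8°.

≈ 77.8°N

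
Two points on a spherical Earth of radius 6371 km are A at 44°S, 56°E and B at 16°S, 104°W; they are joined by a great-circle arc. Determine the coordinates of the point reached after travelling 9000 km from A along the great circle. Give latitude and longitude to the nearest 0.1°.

Convert each endpoint to a unit vector on the sphere (x = cos φ cos λ, y = cos φ sin λ, z = sin φ).
The central angle between the endpoints is δ = arccos(p₁·p₂) ≈ 2.047 rad (117.3°). The total great-circle distance is δ·R ≈ 2.047 × 6371 ≈ 13041 km, so the target fraction is f = 9000/13041 ≈ 0.690.
Interpolate at f ≈ 0.690 with slerp weights a = sin((1−f)δ)/sin δ ≈ 0.667, b = sin(fδ)/sin δ ≈ 1.111.
p = a·p₁ + b·p₂ ≈ (0.010, -0.639, -0.769); φ = arcsin(p_z) ≈ -50.30°, λ = atan2(p_y, p_x) ≈ -89.12°.

≈ 50.3°S, 89.1°W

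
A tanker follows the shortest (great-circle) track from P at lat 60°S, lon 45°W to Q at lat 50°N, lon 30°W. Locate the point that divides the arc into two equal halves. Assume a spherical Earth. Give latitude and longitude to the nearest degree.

The haversine formula gives a central angle δ ≈ 1.932 rad (110.7°) between the endpoints.
Interpolate at f = 1/2 with slerp weights a = sin((1−f)δ)/sin δ ≈ 0.879, b = sin(fδ)/sin δ ≈ 0.879.
p = a·p₁ + b·p₂ ≈ (0.800, -0.593, -0.088); φ = arcsin(p_z) ≈ -5.04°, λ = atan2(p_y, p_x) ≈ -36.56°.

≈ lat 5°S, lon 37°W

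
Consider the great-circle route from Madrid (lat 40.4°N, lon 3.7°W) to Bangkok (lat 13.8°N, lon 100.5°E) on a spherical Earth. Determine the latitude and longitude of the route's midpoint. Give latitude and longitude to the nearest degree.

Convert each endpoint to a unit vector on the sphere (x = cos φ cos λ, y = cos φ sin λ, z = sin φ).
The central angle between the endpoints is δ = arccos(p₁·p₂) ≈ 1.598 rad (91.5°).
Interpolate at f = 1/2 with slerp weights a = sin((1−f)δ)/sin δ ≈ 0.717, b = sin(fδ)/sin δ ≈ 0.717.
p = a·p₁ + b·p₂ ≈ (0.418, 0.649, 0.636); φ = arcsin(p_z) ≈ 39.46°, λ = atan2(p_y, p_x) ≈ 57.23°.

≈ lat 39°N, lon 57°E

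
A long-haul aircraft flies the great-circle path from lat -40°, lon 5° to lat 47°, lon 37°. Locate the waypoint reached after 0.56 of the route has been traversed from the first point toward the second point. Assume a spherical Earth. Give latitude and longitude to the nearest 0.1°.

From cos δ = sin φ₁ sin φ₂ + cos φ₁ cos φ₂ cos Δλ, the central angle is δ ≈ 1.598 rad (91.6°).
Interpolate at f = 0.56 with slerp weights a = sin((1−f)δ)/sin δ ≈ 0.647, b = sin(fδ)/sin δ ≈ 0.780.
p = a·p₁ + b·p₂ ≈ (0.919, 0.363, 0.155); φ = arcsin(p_z) ≈ 8.92°, λ = atan2(p_y, p_x) ≈ 21.59°.

≈ lat 8.9°, lon 21.6°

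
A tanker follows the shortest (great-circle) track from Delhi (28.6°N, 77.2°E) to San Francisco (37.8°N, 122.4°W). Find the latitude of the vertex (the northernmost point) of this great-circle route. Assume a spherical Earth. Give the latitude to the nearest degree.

≈ 76°N

The great circle lies in the plane with unit normal n̂ = (p₁ × p₂)/|p₁ × p₂|.
Here n̂_z ≈ +0.249; the vertex latitude is φ_max = arccos|n̂_z| ≈ 75.6°.
Check via Clairaut: cos φ_max = |cos φ₁| · sin C = cos(28.6°)·sin(16.5°) ≈ 0.249, again giving ≈ 75.6°.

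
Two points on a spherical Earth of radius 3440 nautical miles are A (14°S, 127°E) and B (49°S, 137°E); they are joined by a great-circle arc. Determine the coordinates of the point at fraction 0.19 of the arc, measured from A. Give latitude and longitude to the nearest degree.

≈ (21°S, 128°E)

Write both endpoints as unit vectors p₁, p₂ with components (cos φ cos λ, cos φ sin λ, sin φ).
The central angle between the endpoints is δ = arccos(p₁·p₂) ≈ 0.628 rad (36.0°).
Interpolate at f = 0.19 with slerp weights a = sin((1−f)δ)/sin δ ≈ 0.829, b = sin(fδ)/sin δ ≈ 0.203.
p = a·p₁ + b·p₂ ≈ (-0.581, 0.733, -0.353); φ = arcsin(p_z) ≈ -20.70°, λ = atan2(p_y, p_x) ≈ 128.41°.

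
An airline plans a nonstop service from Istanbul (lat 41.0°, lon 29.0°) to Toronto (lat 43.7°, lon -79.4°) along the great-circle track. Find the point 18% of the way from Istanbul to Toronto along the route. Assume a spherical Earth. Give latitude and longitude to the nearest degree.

≈ lat 49°, lon 14°

Convert each endpoint to a unit vector on the sphere (x = cos φ cos λ, y = cos φ sin λ, z = sin φ).
The central angle between the endpoints is δ = arccos(p₁·p₂) ≈ 1.286 rad (73.7°).
Interpolate at f = 0.18 with slerp weights a = sin((1−f)δ)/sin δ ≈ 0.906, b = sin(fδ)/sin δ ≈ 0.239.
p = a·p₁ + b·p₂ ≈ (0.630, 0.162, 0.760); φ = arcsin(p_z) ≈ 49.43°, λ = atan2(p_y, p_x) ≈ 14.40°.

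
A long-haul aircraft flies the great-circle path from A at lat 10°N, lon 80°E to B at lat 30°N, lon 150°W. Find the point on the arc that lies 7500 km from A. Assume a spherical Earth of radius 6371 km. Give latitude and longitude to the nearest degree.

Convert each endpoint to a unit vector on the sphere (x = cos φ cos λ, y = cos φ sin λ, z = sin φ).
The central angle between the endpoints is δ = arccos(p₁·p₂) ≈ 2.050 rad (117.5°). The total great-circle distance is δ·R ≈ 2.050 × 6371 ≈ 13063 km, so the target fraction is f = 7500/13063 ≈ 0.574.
Interpolate at f ≈ 0.574 with slerp weights a = sin((1−f)δ)/sin δ ≈ 0.864, b = sin(fδ)/sin δ ≈ 1.041.
p = a·p₁ + b·p₂ ≈ (-0.633, 0.387, 0.670); φ = arcsin(p_z) ≈ 42.10°, λ = atan2(p_y, p_x) ≈ 148.56°.

≈ lat 42°N, lon 149°E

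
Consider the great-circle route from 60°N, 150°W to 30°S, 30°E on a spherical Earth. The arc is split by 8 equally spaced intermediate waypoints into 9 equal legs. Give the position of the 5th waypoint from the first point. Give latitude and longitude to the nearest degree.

≈ 37°N, 30°E

The haversine formula gives a central angle δ ≈ 2.618 rad (150.0°) between the endpoints.
Interpolate at f = 5/9 with slerp weights a = sin((1−f)δ)/sin δ ≈ 1.836, b = sin(fδ)/sin δ ≈ 1.986.
p = a·p₁ + b·p₂ ≈ (0.695, 0.401, 0.597); φ = arcsin(p_z) ≈ 36.67°, λ = atan2(p_y, p_x) ≈ 30.00°.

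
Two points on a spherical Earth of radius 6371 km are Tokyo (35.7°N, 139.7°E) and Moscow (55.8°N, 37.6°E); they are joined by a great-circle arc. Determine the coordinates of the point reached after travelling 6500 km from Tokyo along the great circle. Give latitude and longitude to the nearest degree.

Convert each endpoint to a unit vector on the sphere (x = cos φ cos λ, y = cos φ sin λ, z = sin φ).
The central angle between the endpoints is δ = arccos(p₁·p₂) ≈ 1.173 rad (67.2°). The total great-circle distance is δ·R ≈ 1.173 × 6371 ≈ 7476 km, so the target fraction is f = 6500/7476 ≈ 0.869.
Interpolate at f ≈ 0.869 with slerp weights a = sin((1−f)δ)/sin δ ≈ 0.166, b = sin(fδ)/sin δ ≈ 0.924.
p = a·p₁ + b·p₂ ≈ (0.309, 0.404, 0.861); φ = arcsin(p_z) ≈ 59.43°, λ = atan2(p_y, p_x) ≈ 52.58°.

≈ 59°N, 53°E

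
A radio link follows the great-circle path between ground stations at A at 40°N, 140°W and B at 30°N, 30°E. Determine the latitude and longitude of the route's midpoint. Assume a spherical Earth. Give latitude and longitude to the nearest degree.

Convert each endpoint to a unit vector on the sphere (x = cos φ cos λ, y = cos φ sin λ, z = sin φ).
The central angle between the endpoints is δ = arccos(p₁·p₂) ≈ 1.909 rad (109.4°).
Interpolate at f = 1/2 with slerp weights a = sin((1−f)δ)/sin δ ≈ 0.865, b = sin(fδ)/sin δ ≈ 0.865.
p = a·p₁ + b·p₂ ≈ (0.141, -0.051, 0.989); φ = arcsin(p_z) ≈ 81.36°, λ = atan2(p_y, p_x) ≈ -20.00°.

≈ 81°N, 20°W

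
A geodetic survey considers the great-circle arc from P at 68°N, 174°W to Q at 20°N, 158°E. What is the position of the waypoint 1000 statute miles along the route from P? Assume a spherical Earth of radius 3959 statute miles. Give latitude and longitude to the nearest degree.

Convert each endpoint to a unit vector on the sphere (x = cos φ cos λ, y = cos φ sin λ, z = sin φ).
The central angle between the endpoints is δ = arccos(p₁·p₂) ≈ 0.892 rad (51.1°). The total great-circle distance is δ·R ≈ 0.892 × 3959 ≈ 3531 mi, so the target fraction is f = 1000/3531 ≈ 0.283.
Interpolate at f ≈ 0.283 with slerp weights a = sin((1−f)δ)/sin δ ≈ 0.767, b = sin(fδ)/sin δ ≈ 0.321.
p = a·p₁ + b·p₂ ≈ (-0.565, 0.083, 0.821); φ = arcsin(p_z) ≈ 55.15°, λ = atan2(p_y, p_x) ≈ 171.65°.

≈ 55°N, 172°E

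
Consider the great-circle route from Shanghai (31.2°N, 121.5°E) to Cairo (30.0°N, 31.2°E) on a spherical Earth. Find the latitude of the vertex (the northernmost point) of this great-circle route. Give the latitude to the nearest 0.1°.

The great circle lies in the plane with unit normal n̂ = (p₁ × p₂)/|p₁ × p₂|.
Here n̂_z ≈ -0.766; the vertex latitude is φ_max = arccos|n̂_z| ≈ 40.0°.
Check via Clairaut: cos φ_max = |cos φ₁| · sin C = cos(31.2°)·sin(63.6°) ≈ 0.766, again giving ≈ 40.0°.

≈ 40.0°N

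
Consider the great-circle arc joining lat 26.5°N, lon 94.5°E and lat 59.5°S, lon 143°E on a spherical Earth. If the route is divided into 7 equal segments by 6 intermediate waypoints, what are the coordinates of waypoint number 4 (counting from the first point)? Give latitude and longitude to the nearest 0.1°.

≈ lat 24.2°S, lon 114.3°E

The haversine formula gives a central angle δ ≈ 1.654 rad (94.8°) between the endpoints.
Interpolate at f = 4/7 with slerp weights a = sin((1−f)δ)/sin δ ≈ 0.653, b = sin(fδ)/sin δ ≈ 0.814.
p = a·p₁ + b·p₂ ≈ (-0.376, 0.831, -0.409); φ = arcsin(p_z) ≈ -24.17°, λ = atan2(p_y, p_x) ≈ 114.31°.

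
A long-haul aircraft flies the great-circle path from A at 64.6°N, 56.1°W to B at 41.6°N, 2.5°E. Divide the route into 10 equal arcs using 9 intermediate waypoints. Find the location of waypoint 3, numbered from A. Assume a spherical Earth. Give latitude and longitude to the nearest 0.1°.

≈ 61.0°N, 30.9°W

The haversine formula gives a central angle δ ≈ 0.697 rad (39.9°) between the endpoints.
Interpolate at f = 3/10 with slerp weights a = sin((1−f)δ)/sin δ ≈ 0.730, b = sin(fδ)/sin δ ≈ 0.323.
p = a·p₁ + b·p₂ ≈ (0.416, -0.249, 0.874); φ = arcsin(p_z) ≈ 60.97°, λ = atan2(p_y, p_x) ≈ -30.93°.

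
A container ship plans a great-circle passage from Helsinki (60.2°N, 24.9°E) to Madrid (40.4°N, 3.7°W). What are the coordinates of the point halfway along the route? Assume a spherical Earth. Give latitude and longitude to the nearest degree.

≈ (51°N, 8°E)

The haversine formula gives a central angle δ ≈ 0.463 rad (26.5°) between the endpoints.
Interpolate at f = 1/2 with slerp weights a = sin((1−f)δ)/sin δ ≈ 0.514, b = sin(fδ)/sin δ ≈ 0.514.
p = a·p₁ + b·p₂ ≈ (0.622, 0.082, 0.779); φ = arcsin(p_z) ≈ 51.14°, λ = atan2(p_y, p_x) ≈ 7.53°.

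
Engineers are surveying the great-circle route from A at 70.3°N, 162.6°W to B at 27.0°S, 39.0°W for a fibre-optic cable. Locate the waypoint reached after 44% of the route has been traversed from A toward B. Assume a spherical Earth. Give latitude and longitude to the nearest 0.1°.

Convert each endpoint to a unit vector on the sphere (x = cos φ cos λ, y = cos φ sin λ, z = sin φ).
The central angle between the endpoints is δ = arccos(p₁·p₂) ≈ 2.206 rad (126.4°).
Interpolate at f = 0.44 with slerp weights a = sin((1−f)δ)/sin δ ≈ 1.173, b = sin(fδ)/sin δ ≈ 1.026.
p = a·p₁ + b·p₂ ≈ (0.333, -0.693, 0.639); φ = arcsin(p_z) ≈ 39.73°, λ = atan2(p_y, p_x) ≈ -64.37°.

≈ 39.7°N, 64.4°W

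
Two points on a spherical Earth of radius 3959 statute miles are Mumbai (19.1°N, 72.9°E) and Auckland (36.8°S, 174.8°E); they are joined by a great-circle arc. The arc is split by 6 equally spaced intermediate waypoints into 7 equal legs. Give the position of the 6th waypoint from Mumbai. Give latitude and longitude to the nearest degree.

≈ 33°S, 156°E

Convert each endpoint to a unit vector on the sphere (x = cos φ cos λ, y = cos φ sin λ, z = sin φ).
The central angle between the endpoints is δ = arccos(p₁·p₂) ≈ 1.931 rad (110.6°).
Interpolate at f = 6/7 with slerp weights a = sin((1−f)δ)/sin δ ≈ 0.291, b = sin(fδ)/sin δ ≈ 1.065.
p = a·p₁ + b·p₂ ≈ (-0.768, 0.340, -0.543); φ = arcsin(p_z) ≈ -32.86°, λ = atan2(p_y, p_x) ≈ 156.12°.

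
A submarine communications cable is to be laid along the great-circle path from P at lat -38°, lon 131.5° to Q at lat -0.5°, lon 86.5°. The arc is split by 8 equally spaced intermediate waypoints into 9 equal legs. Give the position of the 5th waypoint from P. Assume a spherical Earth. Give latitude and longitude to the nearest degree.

Convert each endpoint to a unit vector on the sphere (x = cos φ cos λ, y = cos φ sin λ, z = sin φ).
The central angle between the endpoints is δ = arccos(p₁·p₂) ≈ 0.973 rad (55.8°).
Interpolate at f = 5/9 with slerp weights a = sin((1−f)δ)/sin δ ≈ 0.507, b = sin(fδ)/sin δ ≈ 0.623.
p = a·p₁ + b·p₂ ≈ (-0.227, 0.921, -0.318); φ = arcsin(p_z) ≈ -18.52°, λ = atan2(p_y, p_x) ≈ 103.84°.

≈ lat -19°, lon 104°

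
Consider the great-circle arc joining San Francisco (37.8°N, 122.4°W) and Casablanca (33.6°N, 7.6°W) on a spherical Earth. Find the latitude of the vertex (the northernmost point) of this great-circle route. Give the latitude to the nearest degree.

≈ 53°N

The great circle lies in the plane with unit normal n̂ = (p₁ × p₂)/|p₁ × p₂|.
Here n̂_z ≈ +0.599; the vertex latitude is φ_max = arccos|n̂_z| ≈ 53.2°.
Check via Clairaut: cos φ_max = |cos φ₁| · sin C = cos(37.8°)·sin(49.3°) ≈ 0.599, again giving ≈ 53.2°.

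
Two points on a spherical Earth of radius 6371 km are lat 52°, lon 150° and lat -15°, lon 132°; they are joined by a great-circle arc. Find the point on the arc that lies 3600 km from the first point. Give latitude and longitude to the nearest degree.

Write both endpoints as unit vectors p₁, p₂ with components (cos φ cos λ, cos φ sin λ, sin φ).
The central angle between the endpoints is δ = arccos(p₁·p₂) ≈ 1.201 rad (68.8°). The total great-circle distance is δ·R ≈ 1.201 × 6371 ≈ 7650 km, so the target fraction is f = 3600/7650 ≈ 0.471.
Interpolate at f ≈ 0.471 with slerp weights a = sin((1−f)δ)/sin δ ≈ 0.637, b = sin(fδ)/sin δ ≈ 0.574.
p = a·p₁ + b·p₂ ≈ (-0.711, 0.608, 0.353); φ = arcsin(p_z) ≈ 20.68°, λ = atan2(p_y, p_x) ≈ 139.44°.

≈ lat 21°, lon 139°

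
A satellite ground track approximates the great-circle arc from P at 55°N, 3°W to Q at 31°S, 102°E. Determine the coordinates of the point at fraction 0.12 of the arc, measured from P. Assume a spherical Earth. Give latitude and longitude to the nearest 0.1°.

≈ 50.5°N, 20.5°E

Convert each endpoint to a unit vector on the sphere (x = cos φ cos λ, y = cos φ sin λ, z = sin φ).
The central angle between the endpoints is δ = arccos(p₁·p₂) ≈ 2.152 rad (123.3°).
Interpolate at f = 0.12 with slerp weights a = sin((1−f)δ)/sin δ ≈ 1.135, b = sin(fδ)/sin δ ≈ 0.306.
p = a·p₁ + b·p₂ ≈ (0.595, 0.222, 0.772); φ = arcsin(p_z) ≈ 50.54°, λ = atan2(p_y, p_x) ≈ 20.46°.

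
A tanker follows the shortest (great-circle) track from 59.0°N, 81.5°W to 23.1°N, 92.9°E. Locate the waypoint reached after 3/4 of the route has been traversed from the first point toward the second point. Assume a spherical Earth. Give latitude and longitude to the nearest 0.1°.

≈ 47.5°N, 91.1°E

Convert each endpoint to a unit vector on the sphere (x = cos φ cos λ, y = cos φ sin λ, z = sin φ).
The central angle between the endpoints is δ = arccos(p₁·p₂) ≈ 1.706 rad (97.8°).
Interpolate at f = 3/4 with slerp weights a = sin((1−f)δ)/sin δ ≈ 0.418, b = sin(fδ)/sin δ ≈ 0.967.
p = a·p₁ + b·p₂ ≈ (-0.013, 0.675, 0.737); φ = arcsin(p_z) ≈ 47.50°, λ = atan2(p_y, p_x) ≈ 91.12°.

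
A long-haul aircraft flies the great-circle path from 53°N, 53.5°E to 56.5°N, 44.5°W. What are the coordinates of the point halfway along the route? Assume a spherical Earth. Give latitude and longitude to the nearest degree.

≈ 65°N, 7°E

Convert each endpoint to a unit vector on the sphere (x = cos φ cos λ, y = cos φ sin λ, z = sin φ).
The central angle between the endpoints is δ = arccos(p₁·p₂) ≈ 0.902 rad (51.7°).
Interpolate at f = 1/2 with slerp weights a = sin((1−f)δ)/sin δ ≈ 0.556, b = sin(fδ)/sin δ ≈ 0.556.
p = a·p₁ + b·p₂ ≈ (0.418, 0.054, 0.907); φ = arcsin(p_z) ≈ 65.10°, λ = atan2(p_y, p_x) ≈ 7.35°.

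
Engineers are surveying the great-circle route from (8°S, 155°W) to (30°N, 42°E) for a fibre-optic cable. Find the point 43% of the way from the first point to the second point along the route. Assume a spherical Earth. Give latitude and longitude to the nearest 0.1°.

≈ (43.9°N, 160.4°E)

Convert each endpoint to a unit vector on the sphere (x = cos φ cos λ, y = cos φ sin λ, z = sin φ).
The central angle between the endpoints is δ = arccos(p₁·p₂) ≈ 2.668 rad (152.8°).
Interpolate at f = 0.43 with slerp weights a = sin((1−f)δ)/sin δ ≈ 2.188, b = sin(fδ)/sin δ ≈ 1.997.
p = a·p₁ + b·p₂ ≈ (-0.678, 0.242, 0.694); φ = arcsin(p_z) ≈ 43.94°, λ = atan2(p_y, p_x) ≈ 160.40°.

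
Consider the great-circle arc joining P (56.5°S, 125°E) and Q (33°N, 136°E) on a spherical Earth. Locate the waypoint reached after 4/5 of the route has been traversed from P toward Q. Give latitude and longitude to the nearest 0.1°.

≈ (15.1°N, 134.1°E)

Write both endpoints as unit vectors p₁, p₂ with components (cos φ cos λ, cos φ sin λ, sin φ).
The central angle between the endpoints is δ = arccos(p₁·p₂) ≈ 1.571 rad (90.0°).
Interpolate at f = 4/5 with slerp weights a = sin((1−f)δ)/sin δ ≈ 0.309, b = sin(fδ)/sin δ ≈ 0.951.
p = a·p₁ + b·p₂ ≈ (-0.672, 0.694, 0.260); φ = arcsin(p_z) ≈ 15.09°, λ = atan2(p_y, p_x) ≈ 134.07°.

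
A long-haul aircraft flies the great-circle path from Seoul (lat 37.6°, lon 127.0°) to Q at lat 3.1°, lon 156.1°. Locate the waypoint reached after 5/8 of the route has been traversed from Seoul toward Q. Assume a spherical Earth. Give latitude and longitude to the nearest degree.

Write both endpoints as unit vectors p₁, p₂ with components (cos φ cos λ, cos φ sin λ, sin φ).
The central angle between the endpoints is δ = arccos(p₁·p₂) ≈ 0.761 rad (43.6°).
Interpolate at f = 5/8 with slerp weights a = sin((1−f)δ)/sin δ ≈ 0.408, b = sin(fδ)/sin δ ≈ 0.664.
p = a·p₁ + b·p₂ ≈ (-0.801, 0.527, 0.285); φ = arcsin(p_z) ≈ 16.56°, λ = atan2(p_y, p_x) ≈ 146.66°.

≈ lat 17°, lon 147°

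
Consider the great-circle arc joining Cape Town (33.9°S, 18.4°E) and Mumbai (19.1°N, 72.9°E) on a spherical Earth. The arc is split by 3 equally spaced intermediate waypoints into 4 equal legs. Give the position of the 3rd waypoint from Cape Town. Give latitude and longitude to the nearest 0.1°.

Convert each endpoint to a unit vector on the sphere (x = cos φ cos λ, y = cos φ sin λ, z = sin φ).
The central angle between the endpoints is δ = arccos(p₁·p₂) ≈ 1.294 rad (74.2°).
Interpolate at f = 3/4 with slerp weights a = sin((1−f)δ)/sin δ ≈ 0.331, b = sin(fδ)/sin δ ≈ 0.858.
p = a·p₁ + b·p₂ ≈ (0.499, 0.861, 0.096); φ = arcsin(p_z) ≈ 5.53°, λ = atan2(p_y, p_x) ≈ 59.93°.

≈ (5.5°N, 59.9°E)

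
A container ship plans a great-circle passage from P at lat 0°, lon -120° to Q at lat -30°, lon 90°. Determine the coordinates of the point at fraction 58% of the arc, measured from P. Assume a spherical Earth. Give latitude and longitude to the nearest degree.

≈ lat -48°, lon 165°

Write both endpoints as unit vectors p₁, p₂ with components (cos φ cos λ, cos φ sin λ, sin φ).
The central angle between the endpoints is δ = arccos(p₁·p₂) ≈ 2.419 rad (138.6°).
Interpolate at f = 0.58 with slerp weights a = sin((1−f)δ)/sin δ ≈ 1.285, b = sin(fδ)/sin δ ≈ 1.491.
p = a·p₁ + b·p₂ ≈ (-0.643, 0.178, -0.745); φ = arcsin(p_z) ≈ -48.19°, λ = atan2(p_y, p_x) ≈ 164.51°.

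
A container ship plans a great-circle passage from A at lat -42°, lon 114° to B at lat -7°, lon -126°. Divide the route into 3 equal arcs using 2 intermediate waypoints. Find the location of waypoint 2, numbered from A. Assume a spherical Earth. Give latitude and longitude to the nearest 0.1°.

Write both endpoints as unit vectors p₁, p₂ with components (cos φ cos λ, cos φ sin λ, sin φ).
The central angle between the endpoints is δ = arccos(p₁·p₂) ≈ 1.862 rad (106.7°).
Interpolate at f = 2/3 with slerp weights a = sin((1−f)δ)/sin δ ≈ 0.607, b = sin(fδ)/sin δ ≈ 0.988.
p = a·p₁ + b·p₂ ≈ (-0.760, -0.381, -0.527); φ = arcsin(p_z) ≈ -31.78°, λ = atan2(p_y, p_x) ≈ -153.37°.

≈ lat -31.8°, lon -153.4°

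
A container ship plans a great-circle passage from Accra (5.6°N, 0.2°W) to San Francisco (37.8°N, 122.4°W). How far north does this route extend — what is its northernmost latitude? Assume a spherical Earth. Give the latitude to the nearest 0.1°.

≈ 44.5°N

The great circle lies in the plane with unit normal n̂ = (p₁ × p₂)/|p₁ × p₂|.
Here n̂_z ≈ -0.713; the vertex latitude is φ_max = arccos|n̂_z| ≈ 44.5°.
Check via Clairaut: cos φ_max = |cos φ₁| · sin C = cos(5.6°)·sin(45.8°) ≈ 0.713, again giving ≈ 44.5°.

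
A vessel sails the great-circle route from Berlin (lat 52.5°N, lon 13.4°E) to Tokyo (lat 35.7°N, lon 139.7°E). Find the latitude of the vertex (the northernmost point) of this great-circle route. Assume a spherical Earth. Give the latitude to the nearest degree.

≈ 66°N

The great circle lies in the plane with unit normal n̂ = (p₁ × p₂)/|p₁ × p₂|.
Here n̂_z ≈ +0.404; the vertex latitude is φ_max = arccos|n̂_z| ≈ 66.2°.
Check via Clairaut: cos φ_max = |cos φ₁| · sin C = cos(52.5°)·sin(41.6°) ≈ 0.404, again giving ≈ 66.2°.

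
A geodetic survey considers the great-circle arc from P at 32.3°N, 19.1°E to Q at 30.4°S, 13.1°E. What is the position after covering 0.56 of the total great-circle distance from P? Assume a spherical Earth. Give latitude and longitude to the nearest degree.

The haversine formula gives a central angle δ ≈ 1.099 rad (63.0°) between the endpoints.
Interpolate at f = 0.56 with slerp weights a = sin((1−f)δ)/sin δ ≈ 0.522, b = sin(fδ)/sin δ ≈ 0.648.
p = a·p₁ + b·p₂ ≈ (0.961, 0.271, -0.049); φ = arcsin(p_z) ≈ -2.81°, λ = atan2(p_y, p_x) ≈ 15.75°.

≈ 3°S, 16°E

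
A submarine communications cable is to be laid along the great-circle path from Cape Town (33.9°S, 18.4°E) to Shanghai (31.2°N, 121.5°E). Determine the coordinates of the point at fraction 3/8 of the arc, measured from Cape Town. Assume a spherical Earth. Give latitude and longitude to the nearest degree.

Write both endpoints as unit vectors p₁, p₂ with components (cos φ cos λ, cos φ sin λ, sin φ).
The central angle between the endpoints is δ = arccos(p₁·p₂) ≈ 2.037 rad (116.7°).
Interpolate at f = 3/8 with slerp weights a = sin((1−f)δ)/sin δ ≈ 1.071, b = sin(fδ)/sin δ ≈ 0.775.
p = a·p₁ + b·p₂ ≈ (0.497, 0.845, -0.196); φ = arcsin(p_z) ≈ -11.29°, λ = atan2(p_y, p_x) ≈ 59.55°.

≈ (11°S, 60°E)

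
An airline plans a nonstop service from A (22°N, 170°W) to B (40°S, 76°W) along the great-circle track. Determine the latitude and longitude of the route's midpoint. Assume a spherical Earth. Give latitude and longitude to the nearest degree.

≈ (13°S, 129°W)

Convert each endpoint to a unit vector on the sphere (x = cos φ cos λ, y = cos φ sin λ, z = sin φ).
The central angle between the endpoints is δ = arccos(p₁·p₂) ≈ 1.865 rad (106.9°).
Interpolate at f = 1/2 with slerp weights a = sin((1−f)δ)/sin δ ≈ 0.839, b = sin(fδ)/sin δ ≈ 0.839.
p = a·p₁ + b·p₂ ≈ (-0.611, -0.759, -0.225); φ = arcsin(p_z) ≈ -13.01°, λ = atan2(p_y, p_x) ≈ -128.83°.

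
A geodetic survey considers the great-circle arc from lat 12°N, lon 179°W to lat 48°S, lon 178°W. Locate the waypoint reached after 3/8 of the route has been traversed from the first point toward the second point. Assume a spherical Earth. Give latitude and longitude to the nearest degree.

≈ lat 11°S, lon 179°W

The haversine formula gives a central angle δ ≈ 1.047 rad (60.0°) between the endpoints.
Interpolate at f = 3/8 with slerp weights a = sin((1−f)δ)/sin δ ≈ 0.703, b = sin(fδ)/sin δ ≈ 0.442.
p = a·p₁ + b·p₂ ≈ (-0.983, -0.022, -0.182); φ = arcsin(p_z) ≈ -10.50°, λ = atan2(p_y, p_x) ≈ -178.70°.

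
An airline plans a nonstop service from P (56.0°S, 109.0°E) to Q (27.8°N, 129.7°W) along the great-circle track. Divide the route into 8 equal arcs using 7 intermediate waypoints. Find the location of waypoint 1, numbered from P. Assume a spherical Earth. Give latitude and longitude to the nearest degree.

≈ (55°S, 138°E)

Convert each endpoint to a unit vector on the sphere (x = cos φ cos λ, y = cos φ sin λ, z = sin φ).
The central angle between the endpoints is δ = arccos(p₁·p₂) ≈ 2.270 rad (130.1°).
Interpolate at f = 1/8 with slerp weights a = sin((1−f)δ)/sin δ ≈ 1.195, b = sin(fδ)/sin δ ≈ 0.366.
p = a·p₁ + b·p₂ ≈ (-0.424, 0.383, -0.820); φ = arcsin(p_z) ≈ -55.13°, λ = atan2(p_y, p_x) ≈ 137.92°.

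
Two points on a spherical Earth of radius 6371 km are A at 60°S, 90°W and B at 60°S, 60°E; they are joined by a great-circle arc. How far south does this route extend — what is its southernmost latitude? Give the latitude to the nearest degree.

The great circle lies in the plane with unit normal n̂ = (p₁ × p₂)/|p₁ × p₂|.
Here n̂_z ≈ +0.148; the vertex latitude is φ_max = arccos|n̂_z| ≈ 81.5°.
Check via Clairaut: cos φ_max = |cos φ₁| · sin C = cos(60.0°)·sin(162.8°) ≈ 0.148, again giving ≈ 81.5°.

≈ 82°S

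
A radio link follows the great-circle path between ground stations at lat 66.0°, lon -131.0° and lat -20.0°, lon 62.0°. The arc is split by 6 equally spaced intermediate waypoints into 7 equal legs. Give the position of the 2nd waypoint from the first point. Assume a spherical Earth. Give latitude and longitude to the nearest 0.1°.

≈ lat 73.6°, lon 88.3°

The haversine formula gives a central angle δ ≈ 2.325 rad (133.2°) between the endpoints.
Interpolate at f = 2/7 with slerp weights a = sin((1−f)δ)/sin δ ≈ 1.367, b = sin(fδ)/sin δ ≈ 0.846.
p = a·p₁ + b·p₂ ≈ (0.009, 0.282, 0.959); φ = arcsin(p_z) ≈ 73.59°, λ = atan2(p_y, p_x) ≈ 88.27°.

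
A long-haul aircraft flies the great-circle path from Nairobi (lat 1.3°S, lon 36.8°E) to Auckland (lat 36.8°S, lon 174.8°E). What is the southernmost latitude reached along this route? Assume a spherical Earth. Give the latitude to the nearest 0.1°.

≈ 48.8°S

The great circle lies in the plane with unit normal n̂ = (p₁ × p₂)/|p₁ × p₂|.
Here n̂_z ≈ +0.658; the vertex latitude is φ_max = arccos|n̂_z| ≈ 48.8°.
Check via Clairaut: cos φ_max = |cos φ₁| · sin C = cos(1.3°)·sin(138.8°) ≈ 0.658, again giving ≈ 48.8°.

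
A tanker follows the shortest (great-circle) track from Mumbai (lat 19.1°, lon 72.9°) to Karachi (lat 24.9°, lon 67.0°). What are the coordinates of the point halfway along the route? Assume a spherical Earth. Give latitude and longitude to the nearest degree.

≈ lat 22°, lon 70°

Convert each endpoint to a unit vector on the sphere (x = cos φ cos λ, y = cos φ sin λ, z = sin φ).
The central angle between the endpoints is δ = arccos(p₁·p₂) ≈ 0.139 rad (8.0°).
Interpolate at f = 1/2 with slerp weights a = sin((1−f)δ)/sin δ ≈ 0.501, b = sin(fδ)/sin δ ≈ 0.501.
p = a·p₁ + b·p₂ ≈ (0.317, 0.871, 0.375); φ = arcsin(p_z) ≈ 22.03°, λ = atan2(p_y, p_x) ≈ 70.01°.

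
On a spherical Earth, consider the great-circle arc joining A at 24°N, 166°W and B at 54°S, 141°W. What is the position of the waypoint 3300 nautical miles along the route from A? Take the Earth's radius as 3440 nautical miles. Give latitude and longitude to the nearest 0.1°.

The haversine formula gives a central angle δ ≈ 1.413 rad (80.9°) between the endpoints. The total great-circle distance is δ·R ≈ 1.413 × 3440 ≈ 4859 nmi, so the target fraction is f = 3300/4859 ≈ 0.679.
Interpolate at f ≈ 0.679 with slerp weights a = sin((1−f)δ)/sin δ ≈ 0.443, b = sin(fδ)/sin δ ≈ 0.829.
p = a·p₁ + b·p₂ ≈ (-0.772, -0.405, -0.490); φ = arcsin(p_z) ≈ -29.37°, λ = atan2(p_y, p_x) ≈ -152.33°.

≈ 29.4°S, 152.3°W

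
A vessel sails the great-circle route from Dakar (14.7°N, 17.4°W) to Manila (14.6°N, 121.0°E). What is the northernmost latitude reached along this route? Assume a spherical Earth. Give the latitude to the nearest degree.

The great circle lies in the plane with unit normal n̂ = (p₁ × p₂)/|p₁ × p₂|.
Here n̂_z ≈ +0.805; the vertex latitude is φ_max = arccos|n̂_z| ≈ 36.4°.
Check via Clairaut: cos φ_max = |cos φ₁| · sin C = cos(14.7°)·sin(56.4°) ≈ 0.805, again giving ≈ 36.4°.

≈ 36°N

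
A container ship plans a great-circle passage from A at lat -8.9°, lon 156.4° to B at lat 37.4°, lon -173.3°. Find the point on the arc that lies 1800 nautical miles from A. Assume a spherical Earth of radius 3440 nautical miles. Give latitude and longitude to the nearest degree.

Convert each endpoint to a unit vector on the sphere (x = cos φ cos λ, y = cos φ sin λ, z = sin φ).
The central angle between the endpoints is δ = arccos(p₁·p₂) ≈ 0.948 rad (54.3°). The total great-circle distance is δ·R ≈ 0.948 × 3440 ≈ 3260 nmi, so the target fraction is f = 1800/3260 ≈ 0.552.
Interpolate at f ≈ 0.552 with slerp weights a = sin((1−f)δ)/sin δ ≈ 0.507, b = sin(fδ)/sin δ ≈ 0.615.
p = a·p₁ + b·p₂ ≈ (-0.945, 0.143, 0.295); φ = arcsin(p_z) ≈ 17.18°, λ = atan2(p_y, p_x) ≈ 171.36°.

≈ lat 17°, lon 171°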